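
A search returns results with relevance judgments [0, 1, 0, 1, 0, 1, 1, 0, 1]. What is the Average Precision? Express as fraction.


Computing P@k for each relevant position:
Position 1: not relevant
Position 2: relevant, P@2 = 1/2 = 1/2
Position 3: not relevant
Position 4: relevant, P@4 = 2/4 = 1/2
Position 5: not relevant
Position 6: relevant, P@6 = 3/6 = 1/2
Position 7: relevant, P@7 = 4/7 = 4/7
Position 8: not relevant
Position 9: relevant, P@9 = 5/9 = 5/9
Sum of P@k = 1/2 + 1/2 + 1/2 + 4/7 + 5/9 = 331/126
AP = 331/126 / 5 = 331/630

331/630


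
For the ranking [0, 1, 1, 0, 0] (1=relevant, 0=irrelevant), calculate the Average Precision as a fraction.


Computing P@k for each relevant position:
Position 1: not relevant
Position 2: relevant, P@2 = 1/2 = 1/2
Position 3: relevant, P@3 = 2/3 = 2/3
Position 4: not relevant
Position 5: not relevant
Sum of P@k = 1/2 + 2/3 = 7/6
AP = 7/6 / 2 = 7/12

7/12


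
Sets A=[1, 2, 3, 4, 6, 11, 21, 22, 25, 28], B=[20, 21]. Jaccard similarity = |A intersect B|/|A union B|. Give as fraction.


A intersect B = [21]
|A intersect B| = 1
A union B = [1, 2, 3, 4, 6, 11, 20, 21, 22, 25, 28]
|A union B| = 11
Jaccard = 1/11 = 1/11

1/11


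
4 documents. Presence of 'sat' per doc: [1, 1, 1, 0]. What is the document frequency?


Checking each document for 'sat':
Doc 1: present
Doc 2: present
Doc 3: present
Doc 4: absent
df = sum of presences = 1 + 1 + 1 + 0 = 3

3


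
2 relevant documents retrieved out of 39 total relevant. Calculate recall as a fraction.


Recall = retrieved_relevant / total_relevant
= 2 / 39
= 2 / (2 + 37)
= 2/39

2/39


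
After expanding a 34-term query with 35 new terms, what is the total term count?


Original terms: 34
Expansion terms: 35
Total = 34 + 35 = 69

69


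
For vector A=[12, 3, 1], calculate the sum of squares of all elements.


|A|^2 = sum of squared components
A[0]^2 = 12^2 = 144
A[1]^2 = 3^2 = 9
A[2]^2 = 1^2 = 1
Sum = 144 + 9 + 1 = 154

154


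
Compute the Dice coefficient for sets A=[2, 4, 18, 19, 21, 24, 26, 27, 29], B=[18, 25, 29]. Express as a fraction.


A intersect B = [18, 29]
|A intersect B| = 2
|A| = 9, |B| = 3
Dice = 2*2 / (9+3)
= 4 / 12 = 1/3

1/3


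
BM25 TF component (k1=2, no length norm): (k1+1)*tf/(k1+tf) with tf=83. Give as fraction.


BM25 TF component = (k1+1)*tf / (k1+tf)
k1 = 2, tf = 83
Numerator = (2+1)*83 = 249
Denominator = 2 + 83 = 85
= 249/85 = 249/85

249/85


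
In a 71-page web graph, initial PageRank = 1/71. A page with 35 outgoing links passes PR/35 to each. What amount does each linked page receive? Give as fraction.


Initial PR = 1/71 = 1/71
Outlinks = 35
Contribution per link = PR / outlinks
= 1/71 / 35
= 1/2485

1/2485


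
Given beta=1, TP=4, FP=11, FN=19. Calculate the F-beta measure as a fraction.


P = TP/(TP+FP) = 4/15 = 4/15
R = TP/(TP+FN) = 4/23 = 4/23
beta^2 = 1^2 = 1
(1 + beta^2) = 2
Numerator = (1+beta^2)*P*R = 32/345
Denominator = beta^2*P + R = 4/15 + 4/23 = 152/345
F_beta = 4/19

4/19


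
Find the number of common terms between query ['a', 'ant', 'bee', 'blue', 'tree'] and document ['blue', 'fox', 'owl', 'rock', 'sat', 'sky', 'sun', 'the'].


Query terms: ['a', 'ant', 'bee', 'blue', 'tree']
Document terms: ['blue', 'fox', 'owl', 'rock', 'sat', 'sky', 'sun', 'the']
Common terms: ['blue']
Overlap count = 1

1


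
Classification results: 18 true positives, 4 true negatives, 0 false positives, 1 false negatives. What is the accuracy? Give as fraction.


Accuracy = (TP + TN) / (TP + TN + FP + FN)
TP + TN = 18 + 4 = 22
Total = 18 + 4 + 0 + 1 = 23
Accuracy = 22 / 23 = 22/23

22/23


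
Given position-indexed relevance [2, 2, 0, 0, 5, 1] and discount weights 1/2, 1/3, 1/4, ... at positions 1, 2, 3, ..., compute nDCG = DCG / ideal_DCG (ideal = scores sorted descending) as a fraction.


Position discount weights w_i = 1/(i+1) for i=1..6:
Weights = [1/2, 1/3, 1/4, 1/5, 1/6, 1/7]
Actual relevance: [2, 2, 0, 0, 5, 1]
DCG = 2/2 + 2/3 + 0/4 + 0/5 + 5/6 + 1/7 = 37/14
Ideal relevance (sorted desc): [5, 2, 2, 1, 0, 0]
Ideal DCG = 5/2 + 2/3 + 2/4 + 1/5 + 0/6 + 0/7 = 58/15
nDCG = DCG / ideal_DCG = 37/14 / 58/15 = 555/812

555/812


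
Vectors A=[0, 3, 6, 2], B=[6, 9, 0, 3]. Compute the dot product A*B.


Dot product = sum of element-wise products
A[0]*B[0] = 0*6 = 0
A[1]*B[1] = 3*9 = 27
A[2]*B[2] = 6*0 = 0
A[3]*B[3] = 2*3 = 6
Sum = 0 + 27 + 0 + 6 = 33

33


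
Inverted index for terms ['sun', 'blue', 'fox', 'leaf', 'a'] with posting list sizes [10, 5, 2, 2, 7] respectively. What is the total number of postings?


Summing posting list sizes:
'sun': 10 postings
'blue': 5 postings
'fox': 2 postings
'leaf': 2 postings
'a': 7 postings
Total = 10 + 5 + 2 + 2 + 7 = 26

26


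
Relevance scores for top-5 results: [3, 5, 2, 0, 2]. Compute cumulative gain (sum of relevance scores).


Cumulative Gain = sum of relevance scores
Position 1: rel=3, running sum=3
Position 2: rel=5, running sum=8
Position 3: rel=2, running sum=10
Position 4: rel=0, running sum=10
Position 5: rel=2, running sum=12
CG = 12

12


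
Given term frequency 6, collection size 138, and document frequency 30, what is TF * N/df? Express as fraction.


TF * (N/df)
= 6 * (138/30)
= 6 * 23/5
= 138/5

138/5


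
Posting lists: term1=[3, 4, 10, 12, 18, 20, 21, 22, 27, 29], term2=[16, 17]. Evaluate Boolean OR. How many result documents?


Boolean OR: find union of posting lists
term1 docs: [3, 4, 10, 12, 18, 20, 21, 22, 27, 29]
term2 docs: [16, 17]
Union: [3, 4, 10, 12, 16, 17, 18, 20, 21, 22, 27, 29]
|union| = 12

12


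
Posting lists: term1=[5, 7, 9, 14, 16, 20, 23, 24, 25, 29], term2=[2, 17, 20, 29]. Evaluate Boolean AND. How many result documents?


Boolean AND: find intersection of posting lists
term1 docs: [5, 7, 9, 14, 16, 20, 23, 24, 25, 29]
term2 docs: [2, 17, 20, 29]
Intersection: [20, 29]
|intersection| = 2

2


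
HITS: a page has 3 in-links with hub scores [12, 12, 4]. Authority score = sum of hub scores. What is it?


Authority = sum of hub scores of in-linkers
In-link 1: hub score = 12
In-link 2: hub score = 12
In-link 3: hub score = 4
Authority = 12 + 12 + 4 = 28

28


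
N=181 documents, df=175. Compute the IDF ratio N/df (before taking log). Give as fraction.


IDF ratio = N / df
= 181 / 175
= 181/175

181/175


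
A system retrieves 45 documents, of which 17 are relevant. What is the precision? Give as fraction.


Precision = relevant_retrieved / total_retrieved
= 17 / 45
= 17 / (17 + 28)
= 17/45

17/45


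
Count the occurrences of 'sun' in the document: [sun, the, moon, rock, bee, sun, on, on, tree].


Document has 9 words
Scanning for 'sun':
Found at positions: [0, 5]
Count = 2

2


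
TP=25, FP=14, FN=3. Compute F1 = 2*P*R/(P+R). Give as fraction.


F1 = 2 * P * R / (P + R)
P = TP/(TP+FP) = 25/39 = 25/39
R = TP/(TP+FN) = 25/28 = 25/28
2 * P * R = 2 * 25/39 * 25/28 = 625/546
P + R = 25/39 + 25/28 = 1675/1092
F1 = 625/546 / 1675/1092 = 50/67

50/67


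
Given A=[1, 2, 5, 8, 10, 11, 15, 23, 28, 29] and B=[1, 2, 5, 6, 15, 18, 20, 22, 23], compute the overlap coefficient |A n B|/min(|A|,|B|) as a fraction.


A intersect B = [1, 2, 5, 15, 23]
|A intersect B| = 5
min(|A|, |B|) = min(10, 9) = 9
Overlap = 5 / 9 = 5/9

5/9


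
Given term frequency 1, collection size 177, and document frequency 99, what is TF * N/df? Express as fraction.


TF * (N/df)
= 1 * (177/99)
= 1 * 59/33
= 59/33

59/33


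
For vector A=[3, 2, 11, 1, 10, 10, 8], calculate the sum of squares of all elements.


|A|^2 = sum of squared components
A[0]^2 = 3^2 = 9
A[1]^2 = 2^2 = 4
A[2]^2 = 11^2 = 121
A[3]^2 = 1^2 = 1
A[4]^2 = 10^2 = 100
A[5]^2 = 10^2 = 100
A[6]^2 = 8^2 = 64
Sum = 9 + 4 + 121 + 1 + 100 + 100 + 64 = 399

399


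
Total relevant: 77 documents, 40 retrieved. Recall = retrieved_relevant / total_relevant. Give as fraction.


Recall = retrieved_relevant / total_relevant
= 40 / 77
= 40 / (40 + 37)
= 40/77

40/77


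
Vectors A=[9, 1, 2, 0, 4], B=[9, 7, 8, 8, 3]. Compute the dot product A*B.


Dot product = sum of element-wise products
A[0]*B[0] = 9*9 = 81
A[1]*B[1] = 1*7 = 7
A[2]*B[2] = 2*8 = 16
A[3]*B[3] = 0*8 = 0
A[4]*B[4] = 4*3 = 12
Sum = 81 + 7 + 16 + 0 + 12 = 116

116


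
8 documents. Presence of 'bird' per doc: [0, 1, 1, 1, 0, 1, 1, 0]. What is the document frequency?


Checking each document for 'bird':
Doc 1: absent
Doc 2: present
Doc 3: present
Doc 4: present
Doc 5: absent
Doc 6: present
Doc 7: present
Doc 8: absent
df = sum of presences = 0 + 1 + 1 + 1 + 0 + 1 + 1 + 0 = 5

5


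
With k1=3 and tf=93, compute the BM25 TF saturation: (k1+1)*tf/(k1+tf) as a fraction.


BM25 TF component = (k1+1)*tf / (k1+tf)
k1 = 3, tf = 93
Numerator = (3+1)*93 = 372
Denominator = 3 + 93 = 96
= 372/96 = 31/8

31/8


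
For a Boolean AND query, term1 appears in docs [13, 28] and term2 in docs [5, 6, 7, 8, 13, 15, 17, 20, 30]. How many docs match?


Boolean AND: find intersection of posting lists
term1 docs: [13, 28]
term2 docs: [5, 6, 7, 8, 13, 15, 17, 20, 30]
Intersection: [13]
|intersection| = 1

1


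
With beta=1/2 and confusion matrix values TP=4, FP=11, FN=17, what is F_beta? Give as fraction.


P = TP/(TP+FP) = 4/15 = 4/15
R = TP/(TP+FN) = 4/21 = 4/21
beta^2 = 1/2^2 = 1/4
(1 + beta^2) = 5/4
Numerator = (1+beta^2)*P*R = 4/63
Denominator = beta^2*P + R = 1/15 + 4/21 = 9/35
F_beta = 20/81

20/81


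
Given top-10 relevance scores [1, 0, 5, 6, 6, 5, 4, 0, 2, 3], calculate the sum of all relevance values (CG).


Cumulative Gain = sum of relevance scores
Position 1: rel=1, running sum=1
Position 2: rel=0, running sum=1
Position 3: rel=5, running sum=6
Position 4: rel=6, running sum=12
Position 5: rel=6, running sum=18
Position 6: rel=5, running sum=23
Position 7: rel=4, running sum=27
Position 8: rel=0, running sum=27
Position 9: rel=2, running sum=29
Position 10: rel=3, running sum=32
CG = 32

32


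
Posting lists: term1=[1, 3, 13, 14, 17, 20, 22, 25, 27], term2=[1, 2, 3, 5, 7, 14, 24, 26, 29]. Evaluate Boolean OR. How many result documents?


Boolean OR: find union of posting lists
term1 docs: [1, 3, 13, 14, 17, 20, 22, 25, 27]
term2 docs: [1, 2, 3, 5, 7, 14, 24, 26, 29]
Union: [1, 2, 3, 5, 7, 13, 14, 17, 20, 22, 24, 25, 26, 27, 29]
|union| = 15

15


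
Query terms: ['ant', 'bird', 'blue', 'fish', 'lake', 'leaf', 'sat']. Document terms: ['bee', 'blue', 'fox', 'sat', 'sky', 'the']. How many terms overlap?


Query terms: ['ant', 'bird', 'blue', 'fish', 'lake', 'leaf', 'sat']
Document terms: ['bee', 'blue', 'fox', 'sat', 'sky', 'the']
Common terms: ['blue', 'sat']
Overlap count = 2

2


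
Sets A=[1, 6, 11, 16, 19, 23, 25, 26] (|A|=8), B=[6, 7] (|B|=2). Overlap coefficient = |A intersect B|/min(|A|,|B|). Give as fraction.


A intersect B = [6]
|A intersect B| = 1
min(|A|, |B|) = min(8, 2) = 2
Overlap = 1 / 2 = 1/2

1/2


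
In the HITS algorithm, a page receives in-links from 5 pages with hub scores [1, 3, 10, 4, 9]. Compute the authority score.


Authority = sum of hub scores of in-linkers
In-link 1: hub score = 1
In-link 2: hub score = 3
In-link 3: hub score = 10
In-link 4: hub score = 4
In-link 5: hub score = 9
Authority = 1 + 3 + 10 + 4 + 9 = 27

27


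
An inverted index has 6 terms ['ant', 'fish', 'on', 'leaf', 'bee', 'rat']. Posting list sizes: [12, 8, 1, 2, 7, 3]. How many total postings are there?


Summing posting list sizes:
'ant': 12 postings
'fish': 8 postings
'on': 1 postings
'leaf': 2 postings
'bee': 7 postings
'rat': 3 postings
Total = 12 + 8 + 1 + 2 + 7 + 3 = 33

33


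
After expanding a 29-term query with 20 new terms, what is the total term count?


Original terms: 29
Expansion terms: 20
Total = 29 + 20 = 49

49


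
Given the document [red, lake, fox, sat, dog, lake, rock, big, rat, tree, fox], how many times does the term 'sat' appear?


Document has 11 words
Scanning for 'sat':
Found at positions: [3]
Count = 1

1


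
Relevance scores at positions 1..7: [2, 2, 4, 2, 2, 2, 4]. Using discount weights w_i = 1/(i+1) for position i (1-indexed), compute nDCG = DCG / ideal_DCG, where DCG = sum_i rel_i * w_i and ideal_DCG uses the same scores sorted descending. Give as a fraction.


Position discount weights w_i = 1/(i+1) for i=1..7:
Weights = [1/2, 1/3, 1/4, 1/5, 1/6, 1/7, 1/8]
Actual relevance: [2, 2, 4, 2, 2, 2, 4]
DCG = 2/2 + 2/3 + 4/4 + 2/5 + 2/6 + 2/7 + 4/8 = 293/70
Ideal relevance (sorted desc): [4, 4, 2, 2, 2, 2, 2]
Ideal DCG = 4/2 + 4/3 + 2/4 + 2/5 + 2/6 + 2/7 + 2/8 = 2143/420
nDCG = DCG / ideal_DCG = 293/70 / 2143/420 = 1758/2143

1758/2143


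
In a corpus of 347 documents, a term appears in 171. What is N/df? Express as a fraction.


IDF ratio = N / df
= 347 / 171
= 347/171

347/171


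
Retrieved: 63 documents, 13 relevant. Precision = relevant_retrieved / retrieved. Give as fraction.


Precision = relevant_retrieved / total_retrieved
= 13 / 63
= 13 / (13 + 50)
= 13/63

13/63


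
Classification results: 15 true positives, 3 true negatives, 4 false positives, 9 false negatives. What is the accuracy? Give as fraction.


Accuracy = (TP + TN) / (TP + TN + FP + FN)
TP + TN = 15 + 3 = 18
Total = 15 + 3 + 4 + 9 = 31
Accuracy = 18 / 31 = 18/31

18/31


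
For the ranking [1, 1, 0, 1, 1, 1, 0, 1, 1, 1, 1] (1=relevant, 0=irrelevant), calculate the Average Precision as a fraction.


Computing P@k for each relevant position:
Position 1: relevant, P@1 = 1/1 = 1
Position 2: relevant, P@2 = 2/2 = 1
Position 3: not relevant
Position 4: relevant, P@4 = 3/4 = 3/4
Position 5: relevant, P@5 = 4/5 = 4/5
Position 6: relevant, P@6 = 5/6 = 5/6
Position 7: not relevant
Position 8: relevant, P@8 = 6/8 = 3/4
Position 9: relevant, P@9 = 7/9 = 7/9
Position 10: relevant, P@10 = 8/10 = 4/5
Position 11: relevant, P@11 = 9/11 = 9/11
Sum of P@k = 1 + 1 + 3/4 + 4/5 + 5/6 + 3/4 + 7/9 + 4/5 + 9/11 = 3727/495
AP = 3727/495 / 9 = 3727/4455

3727/4455


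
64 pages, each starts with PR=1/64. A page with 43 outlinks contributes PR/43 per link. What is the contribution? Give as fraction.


Initial PR = 1/64 = 1/64
Outlinks = 43
Contribution per link = PR / outlinks
= 1/64 / 43
= 1/2752

1/2752


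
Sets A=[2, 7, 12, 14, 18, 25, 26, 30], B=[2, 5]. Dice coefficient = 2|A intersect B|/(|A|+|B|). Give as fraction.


A intersect B = [2]
|A intersect B| = 1
|A| = 8, |B| = 2
Dice = 2*1 / (8+2)
= 2 / 10 = 1/5

1/5


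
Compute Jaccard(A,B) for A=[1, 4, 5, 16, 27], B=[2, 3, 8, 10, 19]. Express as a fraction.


A intersect B = []
|A intersect B| = 0
A union B = [1, 2, 3, 4, 5, 8, 10, 16, 19, 27]
|A union B| = 10
Jaccard = 0/10 = 0

0


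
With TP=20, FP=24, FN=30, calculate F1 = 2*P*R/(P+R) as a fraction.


F1 = 2 * P * R / (P + R)
P = TP/(TP+FP) = 20/44 = 5/11
R = TP/(TP+FN) = 20/50 = 2/5
2 * P * R = 2 * 5/11 * 2/5 = 4/11
P + R = 5/11 + 2/5 = 47/55
F1 = 4/11 / 47/55 = 20/47

20/47


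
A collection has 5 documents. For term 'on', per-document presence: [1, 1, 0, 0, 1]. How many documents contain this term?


Checking each document for 'on':
Doc 1: present
Doc 2: present
Doc 3: absent
Doc 4: absent
Doc 5: present
df = sum of presences = 1 + 1 + 0 + 0 + 1 = 3

3


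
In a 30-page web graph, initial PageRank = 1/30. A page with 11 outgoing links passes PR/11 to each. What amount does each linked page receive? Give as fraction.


Initial PR = 1/30 = 1/30
Outlinks = 11
Contribution per link = PR / outlinks
= 1/30 / 11
= 1/330

1/330


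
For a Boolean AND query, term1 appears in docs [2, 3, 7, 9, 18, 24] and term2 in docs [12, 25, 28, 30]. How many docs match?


Boolean AND: find intersection of posting lists
term1 docs: [2, 3, 7, 9, 18, 24]
term2 docs: [12, 25, 28, 30]
Intersection: []
|intersection| = 0

0


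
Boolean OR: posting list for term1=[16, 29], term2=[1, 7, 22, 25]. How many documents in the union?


Boolean OR: find union of posting lists
term1 docs: [16, 29]
term2 docs: [1, 7, 22, 25]
Union: [1, 7, 16, 22, 25, 29]
|union| = 6

6


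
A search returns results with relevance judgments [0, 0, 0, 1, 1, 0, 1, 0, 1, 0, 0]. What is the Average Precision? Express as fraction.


Computing P@k for each relevant position:
Position 1: not relevant
Position 2: not relevant
Position 3: not relevant
Position 4: relevant, P@4 = 1/4 = 1/4
Position 5: relevant, P@5 = 2/5 = 2/5
Position 6: not relevant
Position 7: relevant, P@7 = 3/7 = 3/7
Position 8: not relevant
Position 9: relevant, P@9 = 4/9 = 4/9
Position 10: not relevant
Position 11: not relevant
Sum of P@k = 1/4 + 2/5 + 3/7 + 4/9 = 1919/1260
AP = 1919/1260 / 4 = 1919/5040

1919/5040


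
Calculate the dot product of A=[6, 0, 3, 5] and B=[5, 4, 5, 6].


Dot product = sum of element-wise products
A[0]*B[0] = 6*5 = 30
A[1]*B[1] = 0*4 = 0
A[2]*B[2] = 3*5 = 15
A[3]*B[3] = 5*6 = 30
Sum = 30 + 0 + 15 + 30 = 75

75


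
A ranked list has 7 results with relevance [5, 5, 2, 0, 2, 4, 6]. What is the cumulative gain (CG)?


Cumulative Gain = sum of relevance scores
Position 1: rel=5, running sum=5
Position 2: rel=5, running sum=10
Position 3: rel=2, running sum=12
Position 4: rel=0, running sum=12
Position 5: rel=2, running sum=14
Position 6: rel=4, running sum=18
Position 7: rel=6, running sum=24
CG = 24

24


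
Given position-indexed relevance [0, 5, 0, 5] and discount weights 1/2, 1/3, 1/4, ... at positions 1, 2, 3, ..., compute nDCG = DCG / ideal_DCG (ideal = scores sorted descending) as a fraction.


Position discount weights w_i = 1/(i+1) for i=1..4:
Weights = [1/2, 1/3, 1/4, 1/5]
Actual relevance: [0, 5, 0, 5]
DCG = 0/2 + 5/3 + 0/4 + 5/5 = 8/3
Ideal relevance (sorted desc): [5, 5, 0, 0]
Ideal DCG = 5/2 + 5/3 + 0/4 + 0/5 = 25/6
nDCG = DCG / ideal_DCG = 8/3 / 25/6 = 16/25

16/25


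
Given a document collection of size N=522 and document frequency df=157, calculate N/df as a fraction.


IDF ratio = N / df
= 522 / 157
= 522/157

522/157


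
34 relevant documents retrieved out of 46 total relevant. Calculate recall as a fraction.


Recall = retrieved_relevant / total_relevant
= 34 / 46
= 34 / (34 + 12)
= 17/23

17/23


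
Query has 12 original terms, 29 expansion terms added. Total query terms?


Original terms: 12
Expansion terms: 29
Total = 12 + 29 = 41

41


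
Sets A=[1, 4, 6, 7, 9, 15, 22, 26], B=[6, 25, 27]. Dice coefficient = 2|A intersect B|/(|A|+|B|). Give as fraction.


A intersect B = [6]
|A intersect B| = 1
|A| = 8, |B| = 3
Dice = 2*1 / (8+3)
= 2 / 11 = 2/11

2/11


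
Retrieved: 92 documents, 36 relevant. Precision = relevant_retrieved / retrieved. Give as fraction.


Precision = relevant_retrieved / total_retrieved
= 36 / 92
= 36 / (36 + 56)
= 9/23

9/23


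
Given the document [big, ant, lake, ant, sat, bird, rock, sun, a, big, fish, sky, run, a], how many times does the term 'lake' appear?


Document has 14 words
Scanning for 'lake':
Found at positions: [2]
Count = 1

1


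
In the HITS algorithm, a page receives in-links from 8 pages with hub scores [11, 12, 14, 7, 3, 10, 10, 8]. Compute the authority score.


Authority = sum of hub scores of in-linkers
In-link 1: hub score = 11
In-link 2: hub score = 12
In-link 3: hub score = 14
In-link 4: hub score = 7
In-link 5: hub score = 3
In-link 6: hub score = 10
In-link 7: hub score = 10
In-link 8: hub score = 8
Authority = 11 + 12 + 14 + 7 + 3 + 10 + 10 + 8 = 75

75


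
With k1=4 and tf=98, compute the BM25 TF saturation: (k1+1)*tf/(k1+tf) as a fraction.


BM25 TF component = (k1+1)*tf / (k1+tf)
k1 = 4, tf = 98
Numerator = (4+1)*98 = 490
Denominator = 4 + 98 = 102
= 490/102 = 245/51

245/51


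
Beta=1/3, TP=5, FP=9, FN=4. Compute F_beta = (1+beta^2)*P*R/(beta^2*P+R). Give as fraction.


P = TP/(TP+FP) = 5/14 = 5/14
R = TP/(TP+FN) = 5/9 = 5/9
beta^2 = 1/3^2 = 1/9
(1 + beta^2) = 10/9
Numerator = (1+beta^2)*P*R = 125/567
Denominator = beta^2*P + R = 5/126 + 5/9 = 25/42
F_beta = 10/27

10/27


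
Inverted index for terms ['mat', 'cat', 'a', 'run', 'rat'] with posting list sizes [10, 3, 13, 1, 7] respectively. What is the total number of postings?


Summing posting list sizes:
'mat': 10 postings
'cat': 3 postings
'a': 13 postings
'run': 1 postings
'rat': 7 postings
Total = 10 + 3 + 13 + 1 + 7 = 34

34


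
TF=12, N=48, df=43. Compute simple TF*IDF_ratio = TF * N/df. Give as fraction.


TF * (N/df)
= 12 * (48/43)
= 12 * 48/43
= 576/43

576/43


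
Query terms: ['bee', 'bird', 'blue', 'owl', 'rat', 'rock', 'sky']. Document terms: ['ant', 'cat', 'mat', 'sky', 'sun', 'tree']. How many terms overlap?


Query terms: ['bee', 'bird', 'blue', 'owl', 'rat', 'rock', 'sky']
Document terms: ['ant', 'cat', 'mat', 'sky', 'sun', 'tree']
Common terms: ['sky']
Overlap count = 1

1


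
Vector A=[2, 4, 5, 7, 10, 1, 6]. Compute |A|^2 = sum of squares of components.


|A|^2 = sum of squared components
A[0]^2 = 2^2 = 4
A[1]^2 = 4^2 = 16
A[2]^2 = 5^2 = 25
A[3]^2 = 7^2 = 49
A[4]^2 = 10^2 = 100
A[5]^2 = 1^2 = 1
A[6]^2 = 6^2 = 36
Sum = 4 + 16 + 25 + 49 + 100 + 1 + 36 = 231

231


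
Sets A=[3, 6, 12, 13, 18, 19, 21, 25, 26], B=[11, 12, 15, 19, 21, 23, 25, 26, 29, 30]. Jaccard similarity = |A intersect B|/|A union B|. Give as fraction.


A intersect B = [12, 19, 21, 25, 26]
|A intersect B| = 5
A union B = [3, 6, 11, 12, 13, 15, 18, 19, 21, 23, 25, 26, 29, 30]
|A union B| = 14
Jaccard = 5/14 = 5/14

5/14


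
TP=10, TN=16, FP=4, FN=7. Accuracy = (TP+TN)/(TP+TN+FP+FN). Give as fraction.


Accuracy = (TP + TN) / (TP + TN + FP + FN)
TP + TN = 10 + 16 = 26
Total = 10 + 16 + 4 + 7 = 37
Accuracy = 26 / 37 = 26/37

26/37


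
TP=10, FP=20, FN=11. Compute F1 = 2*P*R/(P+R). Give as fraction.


F1 = 2 * P * R / (P + R)
P = TP/(TP+FP) = 10/30 = 1/3
R = TP/(TP+FN) = 10/21 = 10/21
2 * P * R = 2 * 1/3 * 10/21 = 20/63
P + R = 1/3 + 10/21 = 17/21
F1 = 20/63 / 17/21 = 20/51

20/51


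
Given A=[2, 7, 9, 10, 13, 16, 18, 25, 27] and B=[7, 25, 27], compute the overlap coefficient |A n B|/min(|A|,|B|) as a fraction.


A intersect B = [7, 25, 27]
|A intersect B| = 3
min(|A|, |B|) = min(9, 3) = 3
Overlap = 3 / 3 = 1

1


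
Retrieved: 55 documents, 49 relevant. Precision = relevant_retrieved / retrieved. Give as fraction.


Precision = relevant_retrieved / total_retrieved
= 49 / 55
= 49 / (49 + 6)
= 49/55

49/55


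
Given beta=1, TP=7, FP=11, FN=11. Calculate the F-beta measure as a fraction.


P = TP/(TP+FP) = 7/18 = 7/18
R = TP/(TP+FN) = 7/18 = 7/18
beta^2 = 1^2 = 1
(1 + beta^2) = 2
Numerator = (1+beta^2)*P*R = 49/162
Denominator = beta^2*P + R = 7/18 + 7/18 = 7/9
F_beta = 7/18

7/18


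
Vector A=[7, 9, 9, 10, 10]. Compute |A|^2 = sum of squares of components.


|A|^2 = sum of squared components
A[0]^2 = 7^2 = 49
A[1]^2 = 9^2 = 81
A[2]^2 = 9^2 = 81
A[3]^2 = 10^2 = 100
A[4]^2 = 10^2 = 100
Sum = 49 + 81 + 81 + 100 + 100 = 411

411


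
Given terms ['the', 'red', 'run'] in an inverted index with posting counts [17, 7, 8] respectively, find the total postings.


Summing posting list sizes:
'the': 17 postings
'red': 7 postings
'run': 8 postings
Total = 17 + 7 + 8 = 32

32


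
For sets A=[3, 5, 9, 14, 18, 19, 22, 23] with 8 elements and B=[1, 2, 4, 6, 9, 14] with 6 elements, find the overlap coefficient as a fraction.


A intersect B = [9, 14]
|A intersect B| = 2
min(|A|, |B|) = min(8, 6) = 6
Overlap = 2 / 6 = 1/3

1/3


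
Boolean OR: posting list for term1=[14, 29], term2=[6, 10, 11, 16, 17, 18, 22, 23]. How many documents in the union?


Boolean OR: find union of posting lists
term1 docs: [14, 29]
term2 docs: [6, 10, 11, 16, 17, 18, 22, 23]
Union: [6, 10, 11, 14, 16, 17, 18, 22, 23, 29]
|union| = 10

10


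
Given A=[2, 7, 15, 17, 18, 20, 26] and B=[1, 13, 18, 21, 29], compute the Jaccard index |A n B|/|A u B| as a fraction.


A intersect B = [18]
|A intersect B| = 1
A union B = [1, 2, 7, 13, 15, 17, 18, 20, 21, 26, 29]
|A union B| = 11
Jaccard = 1/11 = 1/11

1/11


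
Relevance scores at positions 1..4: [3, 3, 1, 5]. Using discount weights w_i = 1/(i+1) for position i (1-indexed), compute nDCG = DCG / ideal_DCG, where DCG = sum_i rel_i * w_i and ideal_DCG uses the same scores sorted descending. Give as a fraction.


Position discount weights w_i = 1/(i+1) for i=1..4:
Weights = [1/2, 1/3, 1/4, 1/5]
Actual relevance: [3, 3, 1, 5]
DCG = 3/2 + 3/3 + 1/4 + 5/5 = 15/4
Ideal relevance (sorted desc): [5, 3, 3, 1]
Ideal DCG = 5/2 + 3/3 + 3/4 + 1/5 = 89/20
nDCG = DCG / ideal_DCG = 15/4 / 89/20 = 75/89

75/89


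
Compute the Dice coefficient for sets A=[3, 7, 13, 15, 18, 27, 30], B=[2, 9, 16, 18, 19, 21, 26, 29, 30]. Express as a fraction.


A intersect B = [18, 30]
|A intersect B| = 2
|A| = 7, |B| = 9
Dice = 2*2 / (7+9)
= 4 / 16 = 1/4

1/4


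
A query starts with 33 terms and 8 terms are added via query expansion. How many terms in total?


Original terms: 33
Expansion terms: 8
Total = 33 + 8 = 41

41


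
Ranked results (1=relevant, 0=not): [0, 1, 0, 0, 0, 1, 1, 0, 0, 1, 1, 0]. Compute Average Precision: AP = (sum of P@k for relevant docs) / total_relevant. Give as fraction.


Computing P@k for each relevant position:
Position 1: not relevant
Position 2: relevant, P@2 = 1/2 = 1/2
Position 3: not relevant
Position 4: not relevant
Position 5: not relevant
Position 6: relevant, P@6 = 2/6 = 1/3
Position 7: relevant, P@7 = 3/7 = 3/7
Position 8: not relevant
Position 9: not relevant
Position 10: relevant, P@10 = 4/10 = 2/5
Position 11: relevant, P@11 = 5/11 = 5/11
Position 12: not relevant
Sum of P@k = 1/2 + 1/3 + 3/7 + 2/5 + 5/11 = 4889/2310
AP = 4889/2310 / 5 = 4889/11550

4889/11550


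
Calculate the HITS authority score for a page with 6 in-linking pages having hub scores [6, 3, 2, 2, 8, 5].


Authority = sum of hub scores of in-linkers
In-link 1: hub score = 6
In-link 2: hub score = 3
In-link 3: hub score = 2
In-link 4: hub score = 2
In-link 5: hub score = 8
In-link 6: hub score = 5
Authority = 6 + 3 + 2 + 2 + 8 + 5 = 26

26


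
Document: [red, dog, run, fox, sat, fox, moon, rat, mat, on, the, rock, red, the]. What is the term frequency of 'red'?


Document has 14 words
Scanning for 'red':
Found at positions: [0, 12]
Count = 2

2


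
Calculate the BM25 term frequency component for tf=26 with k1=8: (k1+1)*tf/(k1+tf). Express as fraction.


BM25 TF component = (k1+1)*tf / (k1+tf)
k1 = 8, tf = 26
Numerator = (8+1)*26 = 234
Denominator = 8 + 26 = 34
= 234/34 = 117/17

117/17


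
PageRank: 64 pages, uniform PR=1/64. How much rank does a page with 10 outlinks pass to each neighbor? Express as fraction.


Initial PR = 1/64 = 1/64
Outlinks = 10
Contribution per link = PR / outlinks
= 1/64 / 10
= 1/640

1/640


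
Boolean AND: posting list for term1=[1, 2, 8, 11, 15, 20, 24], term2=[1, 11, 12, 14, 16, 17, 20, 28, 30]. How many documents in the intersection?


Boolean AND: find intersection of posting lists
term1 docs: [1, 2, 8, 11, 15, 20, 24]
term2 docs: [1, 11, 12, 14, 16, 17, 20, 28, 30]
Intersection: [1, 11, 20]
|intersection| = 3

3


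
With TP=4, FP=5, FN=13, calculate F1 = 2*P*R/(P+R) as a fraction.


F1 = 2 * P * R / (P + R)
P = TP/(TP+FP) = 4/9 = 4/9
R = TP/(TP+FN) = 4/17 = 4/17
2 * P * R = 2 * 4/9 * 4/17 = 32/153
P + R = 4/9 + 4/17 = 104/153
F1 = 32/153 / 104/153 = 4/13

4/13


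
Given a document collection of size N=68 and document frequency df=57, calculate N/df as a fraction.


IDF ratio = N / df
= 68 / 57
= 68/57

68/57


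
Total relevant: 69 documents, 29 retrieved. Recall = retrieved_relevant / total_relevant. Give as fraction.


Recall = retrieved_relevant / total_relevant
= 29 / 69
= 29 / (29 + 40)
= 29/69

29/69


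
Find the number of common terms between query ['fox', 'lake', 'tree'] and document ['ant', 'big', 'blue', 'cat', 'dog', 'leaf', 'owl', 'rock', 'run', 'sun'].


Query terms: ['fox', 'lake', 'tree']
Document terms: ['ant', 'big', 'blue', 'cat', 'dog', 'leaf', 'owl', 'rock', 'run', 'sun']
Common terms: []
Overlap count = 0

0


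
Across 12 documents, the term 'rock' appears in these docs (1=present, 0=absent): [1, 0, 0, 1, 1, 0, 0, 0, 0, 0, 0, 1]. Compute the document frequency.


Checking each document for 'rock':
Doc 1: present
Doc 2: absent
Doc 3: absent
Doc 4: present
Doc 5: present
Doc 6: absent
Doc 7: absent
Doc 8: absent
Doc 9: absent
Doc 10: absent
Doc 11: absent
Doc 12: present
df = sum of presences = 1 + 0 + 0 + 1 + 1 + 0 + 0 + 0 + 0 + 0 + 0 + 1 = 4

4


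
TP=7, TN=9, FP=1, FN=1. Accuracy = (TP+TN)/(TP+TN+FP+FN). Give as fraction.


Accuracy = (TP + TN) / (TP + TN + FP + FN)
TP + TN = 7 + 9 = 16
Total = 7 + 9 + 1 + 1 = 18
Accuracy = 16 / 18 = 8/9

8/9


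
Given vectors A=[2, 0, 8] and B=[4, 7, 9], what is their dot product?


Dot product = sum of element-wise products
A[0]*B[0] = 2*4 = 8
A[1]*B[1] = 0*7 = 0
A[2]*B[2] = 8*9 = 72
Sum = 8 + 0 + 72 = 80

80


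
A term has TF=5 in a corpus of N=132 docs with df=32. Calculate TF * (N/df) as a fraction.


TF * (N/df)
= 5 * (132/32)
= 5 * 33/8
= 165/8

165/8


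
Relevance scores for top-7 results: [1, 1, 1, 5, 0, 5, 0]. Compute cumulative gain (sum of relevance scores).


Cumulative Gain = sum of relevance scores
Position 1: rel=1, running sum=1
Position 2: rel=1, running sum=2
Position 3: rel=1, running sum=3
Position 4: rel=5, running sum=8
Position 5: rel=0, running sum=8
Position 6: rel=5, running sum=13
Position 7: rel=0, running sum=13
CG = 13

13


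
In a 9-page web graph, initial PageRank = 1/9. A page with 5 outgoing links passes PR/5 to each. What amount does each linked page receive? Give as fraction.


Initial PR = 1/9 = 1/9
Outlinks = 5
Contribution per link = PR / outlinks
= 1/9 / 5
= 1/45

1/45


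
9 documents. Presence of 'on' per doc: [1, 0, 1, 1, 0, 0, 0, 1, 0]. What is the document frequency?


Checking each document for 'on':
Doc 1: present
Doc 2: absent
Doc 3: present
Doc 4: present
Doc 5: absent
Doc 6: absent
Doc 7: absent
Doc 8: present
Doc 9: absent
df = sum of presences = 1 + 0 + 1 + 1 + 0 + 0 + 0 + 1 + 0 = 4

4


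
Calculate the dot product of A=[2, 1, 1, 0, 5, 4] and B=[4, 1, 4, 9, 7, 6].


Dot product = sum of element-wise products
A[0]*B[0] = 2*4 = 8
A[1]*B[1] = 1*1 = 1
A[2]*B[2] = 1*4 = 4
A[3]*B[3] = 0*9 = 0
A[4]*B[4] = 5*7 = 35
A[5]*B[5] = 4*6 = 24
Sum = 8 + 1 + 4 + 0 + 35 + 24 = 72

72


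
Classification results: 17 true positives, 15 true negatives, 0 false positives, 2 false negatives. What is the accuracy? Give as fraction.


Accuracy = (TP + TN) / (TP + TN + FP + FN)
TP + TN = 17 + 15 = 32
Total = 17 + 15 + 0 + 2 = 34
Accuracy = 32 / 34 = 16/17

16/17


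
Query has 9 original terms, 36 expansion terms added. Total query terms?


Original terms: 9
Expansion terms: 36
Total = 9 + 36 = 45

45


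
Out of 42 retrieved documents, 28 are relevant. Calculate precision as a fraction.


Precision = relevant_retrieved / total_retrieved
= 28 / 42
= 28 / (28 + 14)
= 2/3

2/3


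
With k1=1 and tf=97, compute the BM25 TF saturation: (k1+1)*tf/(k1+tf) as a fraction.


BM25 TF component = (k1+1)*tf / (k1+tf)
k1 = 1, tf = 97
Numerator = (1+1)*97 = 194
Denominator = 1 + 97 = 98
= 194/98 = 97/49

97/49


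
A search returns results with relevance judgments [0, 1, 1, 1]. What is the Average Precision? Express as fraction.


Computing P@k for each relevant position:
Position 1: not relevant
Position 2: relevant, P@2 = 1/2 = 1/2
Position 3: relevant, P@3 = 2/3 = 2/3
Position 4: relevant, P@4 = 3/4 = 3/4
Sum of P@k = 1/2 + 2/3 + 3/4 = 23/12
AP = 23/12 / 3 = 23/36

23/36


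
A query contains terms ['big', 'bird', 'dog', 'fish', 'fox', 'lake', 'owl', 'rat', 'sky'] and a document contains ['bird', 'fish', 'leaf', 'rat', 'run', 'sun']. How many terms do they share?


Query terms: ['big', 'bird', 'dog', 'fish', 'fox', 'lake', 'owl', 'rat', 'sky']
Document terms: ['bird', 'fish', 'leaf', 'rat', 'run', 'sun']
Common terms: ['bird', 'fish', 'rat']
Overlap count = 3

3


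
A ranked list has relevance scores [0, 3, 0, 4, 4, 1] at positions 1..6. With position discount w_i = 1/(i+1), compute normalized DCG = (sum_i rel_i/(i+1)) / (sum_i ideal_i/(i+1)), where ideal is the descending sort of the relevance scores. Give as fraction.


Position discount weights w_i = 1/(i+1) for i=1..6:
Weights = [1/2, 1/3, 1/4, 1/5, 1/6, 1/7]
Actual relevance: [0, 3, 0, 4, 4, 1]
DCG = 0/2 + 3/3 + 0/4 + 4/5 + 4/6 + 1/7 = 274/105
Ideal relevance (sorted desc): [4, 4, 3, 1, 0, 0]
Ideal DCG = 4/2 + 4/3 + 3/4 + 1/5 + 0/6 + 0/7 = 257/60
nDCG = DCG / ideal_DCG = 274/105 / 257/60 = 1096/1799

1096/1799


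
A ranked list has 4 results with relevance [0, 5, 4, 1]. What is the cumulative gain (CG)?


Cumulative Gain = sum of relevance scores
Position 1: rel=0, running sum=0
Position 2: rel=5, running sum=5
Position 3: rel=4, running sum=9
Position 4: rel=1, running sum=10
CG = 10

10


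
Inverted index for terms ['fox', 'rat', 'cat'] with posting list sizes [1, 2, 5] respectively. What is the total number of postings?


Summing posting list sizes:
'fox': 1 postings
'rat': 2 postings
'cat': 5 postings
Total = 1 + 2 + 5 = 8

8


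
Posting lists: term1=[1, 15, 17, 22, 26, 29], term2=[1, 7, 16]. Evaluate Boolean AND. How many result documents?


Boolean AND: find intersection of posting lists
term1 docs: [1, 15, 17, 22, 26, 29]
term2 docs: [1, 7, 16]
Intersection: [1]
|intersection| = 1

1


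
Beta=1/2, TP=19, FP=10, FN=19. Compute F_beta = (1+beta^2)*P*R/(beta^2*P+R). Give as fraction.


P = TP/(TP+FP) = 19/29 = 19/29
R = TP/(TP+FN) = 19/38 = 1/2
beta^2 = 1/2^2 = 1/4
(1 + beta^2) = 5/4
Numerator = (1+beta^2)*P*R = 95/232
Denominator = beta^2*P + R = 19/116 + 1/2 = 77/116
F_beta = 95/154

95/154


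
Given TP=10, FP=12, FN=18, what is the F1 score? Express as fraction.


F1 = 2 * P * R / (P + R)
P = TP/(TP+FP) = 10/22 = 5/11
R = TP/(TP+FN) = 10/28 = 5/14
2 * P * R = 2 * 5/11 * 5/14 = 25/77
P + R = 5/11 + 5/14 = 125/154
F1 = 25/77 / 125/154 = 2/5

2/5


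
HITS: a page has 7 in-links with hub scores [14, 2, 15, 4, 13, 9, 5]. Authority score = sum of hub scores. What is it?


Authority = sum of hub scores of in-linkers
In-link 1: hub score = 14
In-link 2: hub score = 2
In-link 3: hub score = 15
In-link 4: hub score = 4
In-link 5: hub score = 13
In-link 6: hub score = 9
In-link 7: hub score = 5
Authority = 14 + 2 + 15 + 4 + 13 + 9 + 5 = 62

62


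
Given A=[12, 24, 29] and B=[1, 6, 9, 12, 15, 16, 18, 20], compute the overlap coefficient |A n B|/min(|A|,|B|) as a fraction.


A intersect B = [12]
|A intersect B| = 1
min(|A|, |B|) = min(3, 8) = 3
Overlap = 1 / 3 = 1/3

1/3


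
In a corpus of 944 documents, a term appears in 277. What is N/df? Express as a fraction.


IDF ratio = N / df
= 944 / 277
= 944/277

944/277


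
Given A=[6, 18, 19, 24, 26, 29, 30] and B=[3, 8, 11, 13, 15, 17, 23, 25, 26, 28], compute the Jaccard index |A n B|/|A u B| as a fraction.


A intersect B = [26]
|A intersect B| = 1
A union B = [3, 6, 8, 11, 13, 15, 17, 18, 19, 23, 24, 25, 26, 28, 29, 30]
|A union B| = 16
Jaccard = 1/16 = 1/16

1/16


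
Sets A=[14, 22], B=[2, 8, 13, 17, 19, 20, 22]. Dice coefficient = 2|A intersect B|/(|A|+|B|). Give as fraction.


A intersect B = [22]
|A intersect B| = 1
|A| = 2, |B| = 7
Dice = 2*1 / (2+7)
= 2 / 9 = 2/9

2/9


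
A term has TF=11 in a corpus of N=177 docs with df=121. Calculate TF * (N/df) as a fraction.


TF * (N/df)
= 11 * (177/121)
= 11 * 177/121
= 177/11

177/11


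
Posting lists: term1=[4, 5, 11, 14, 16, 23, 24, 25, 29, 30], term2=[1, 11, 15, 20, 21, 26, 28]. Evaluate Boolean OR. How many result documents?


Boolean OR: find union of posting lists
term1 docs: [4, 5, 11, 14, 16, 23, 24, 25, 29, 30]
term2 docs: [1, 11, 15, 20, 21, 26, 28]
Union: [1, 4, 5, 11, 14, 15, 16, 20, 21, 23, 24, 25, 26, 28, 29, 30]
|union| = 16

16


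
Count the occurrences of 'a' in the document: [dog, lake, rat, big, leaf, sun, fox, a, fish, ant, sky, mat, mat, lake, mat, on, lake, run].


Document has 18 words
Scanning for 'a':
Found at positions: [7]
Count = 1

1


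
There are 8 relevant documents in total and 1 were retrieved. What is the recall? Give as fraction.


Recall = retrieved_relevant / total_relevant
= 1 / 8
= 1 / (1 + 7)
= 1/8

1/8


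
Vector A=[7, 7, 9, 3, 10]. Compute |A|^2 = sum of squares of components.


|A|^2 = sum of squared components
A[0]^2 = 7^2 = 49
A[1]^2 = 7^2 = 49
A[2]^2 = 9^2 = 81
A[3]^2 = 3^2 = 9
A[4]^2 = 10^2 = 100
Sum = 49 + 49 + 81 + 9 + 100 = 288

288


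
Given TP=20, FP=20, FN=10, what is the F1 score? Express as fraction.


F1 = 2 * P * R / (P + R)
P = TP/(TP+FP) = 20/40 = 1/2
R = TP/(TP+FN) = 20/30 = 2/3
2 * P * R = 2 * 1/2 * 2/3 = 2/3
P + R = 1/2 + 2/3 = 7/6
F1 = 2/3 / 7/6 = 4/7

4/7


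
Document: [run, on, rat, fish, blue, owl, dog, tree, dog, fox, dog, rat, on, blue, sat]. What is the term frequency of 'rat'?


Document has 15 words
Scanning for 'rat':
Found at positions: [2, 11]
Count = 2

2


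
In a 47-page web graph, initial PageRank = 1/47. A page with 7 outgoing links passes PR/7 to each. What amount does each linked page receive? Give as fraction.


Initial PR = 1/47 = 1/47
Outlinks = 7
Contribution per link = PR / outlinks
= 1/47 / 7
= 1/329

1/329


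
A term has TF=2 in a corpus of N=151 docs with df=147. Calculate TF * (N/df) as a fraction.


TF * (N/df)
= 2 * (151/147)
= 2 * 151/147
= 302/147

302/147


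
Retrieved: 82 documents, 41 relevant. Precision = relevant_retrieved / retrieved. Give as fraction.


Precision = relevant_retrieved / total_retrieved
= 41 / 82
= 41 / (41 + 41)
= 1/2

1/2


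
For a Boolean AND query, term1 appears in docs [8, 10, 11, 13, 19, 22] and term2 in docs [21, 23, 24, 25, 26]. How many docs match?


Boolean AND: find intersection of posting lists
term1 docs: [8, 10, 11, 13, 19, 22]
term2 docs: [21, 23, 24, 25, 26]
Intersection: []
|intersection| = 0

0


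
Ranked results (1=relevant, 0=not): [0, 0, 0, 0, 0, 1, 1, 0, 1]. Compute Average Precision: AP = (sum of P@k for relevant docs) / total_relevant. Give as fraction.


Computing P@k for each relevant position:
Position 1: not relevant
Position 2: not relevant
Position 3: not relevant
Position 4: not relevant
Position 5: not relevant
Position 6: relevant, P@6 = 1/6 = 1/6
Position 7: relevant, P@7 = 2/7 = 2/7
Position 8: not relevant
Position 9: relevant, P@9 = 3/9 = 1/3
Sum of P@k = 1/6 + 2/7 + 1/3 = 11/14
AP = 11/14 / 3 = 11/42

11/42


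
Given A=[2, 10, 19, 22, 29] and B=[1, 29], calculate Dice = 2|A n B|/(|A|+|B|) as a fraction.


A intersect B = [29]
|A intersect B| = 1
|A| = 5, |B| = 2
Dice = 2*1 / (5+2)
= 2 / 7 = 2/7

2/7


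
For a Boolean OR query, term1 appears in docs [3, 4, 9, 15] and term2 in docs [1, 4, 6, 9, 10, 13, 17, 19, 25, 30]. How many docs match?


Boolean OR: find union of posting lists
term1 docs: [3, 4, 9, 15]
term2 docs: [1, 4, 6, 9, 10, 13, 17, 19, 25, 30]
Union: [1, 3, 4, 6, 9, 10, 13, 15, 17, 19, 25, 30]
|union| = 12

12


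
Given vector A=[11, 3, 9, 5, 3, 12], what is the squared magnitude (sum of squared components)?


|A|^2 = sum of squared components
A[0]^2 = 11^2 = 121
A[1]^2 = 3^2 = 9
A[2]^2 = 9^2 = 81
A[3]^2 = 5^2 = 25
A[4]^2 = 3^2 = 9
A[5]^2 = 12^2 = 144
Sum = 121 + 9 + 81 + 25 + 9 + 144 = 389

389


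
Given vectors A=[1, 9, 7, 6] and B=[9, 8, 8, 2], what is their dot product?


Dot product = sum of element-wise products
A[0]*B[0] = 1*9 = 9
A[1]*B[1] = 9*8 = 72
A[2]*B[2] = 7*8 = 56
A[3]*B[3] = 6*2 = 12
Sum = 9 + 72 + 56 + 12 = 149

149


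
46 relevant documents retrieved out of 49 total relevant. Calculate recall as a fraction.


Recall = retrieved_relevant / total_relevant
= 46 / 49
= 46 / (46 + 3)
= 46/49

46/49


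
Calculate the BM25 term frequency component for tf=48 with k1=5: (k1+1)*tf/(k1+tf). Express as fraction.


BM25 TF component = (k1+1)*tf / (k1+tf)
k1 = 5, tf = 48
Numerator = (5+1)*48 = 288
Denominator = 5 + 48 = 53
= 288/53 = 288/53

288/53


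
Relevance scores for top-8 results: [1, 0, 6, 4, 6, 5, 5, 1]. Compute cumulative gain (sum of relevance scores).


Cumulative Gain = sum of relevance scores
Position 1: rel=1, running sum=1
Position 2: rel=0, running sum=1
Position 3: rel=6, running sum=7
Position 4: rel=4, running sum=11
Position 5: rel=6, running sum=17
Position 6: rel=5, running sum=22
Position 7: rel=5, running sum=27
Position 8: rel=1, running sum=28
CG = 28

28
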